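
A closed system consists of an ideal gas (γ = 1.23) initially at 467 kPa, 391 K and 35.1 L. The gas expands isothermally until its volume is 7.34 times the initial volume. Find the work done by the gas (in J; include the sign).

32700 J

n = P₁V₁/(RT₁) = 467×35.1/(8.314×391) = 5.04 mol.
Isothermal: T stays 391 K; PV = const ⇒ V₂ = 258 L, P₂ = 63.6 kPa.
W = nRT ln(V₂/V₁) = 5.04×8.314×391×ln(7.34) = 32700 J.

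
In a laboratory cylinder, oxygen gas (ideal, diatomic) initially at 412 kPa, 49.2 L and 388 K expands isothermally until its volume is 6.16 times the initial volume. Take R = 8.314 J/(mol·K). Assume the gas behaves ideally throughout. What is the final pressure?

Isothermal: T stays 388 K; PV = const ⇒ V₂ = 303 L, P₂ = 66.9 kPa.

66.9 kPa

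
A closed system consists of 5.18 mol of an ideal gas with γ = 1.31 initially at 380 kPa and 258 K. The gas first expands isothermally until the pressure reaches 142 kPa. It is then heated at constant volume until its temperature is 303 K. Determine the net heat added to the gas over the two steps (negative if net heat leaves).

17200 J

V₁ = nRT₁/P₁ = 5.18×8.314×258/380 = 29.2 L.
Step 1 — Isothermal: T stays 258 K; PV = const ⇒ V₂ = 78.2 L, P₂ = 142 kPa.
ΔU = 0 (ideal gas, T constant).
W = nRT ln(V₂/V₁) = 5.18×8.314×258×ln(2.68) = 10900 J.
Q = ΔU + W = 10900 J.
State after step 1: P = 142 kPa, V = 78.2 L, T = 258 K.
Step 2 — Isochoric: V stays 78.2 L; P/T = const ⇒ T₂ = 303 K, P₂ = 167 kPa.
W = 0 (no volume change).
ΔU = nCvΔT = 5.18×26.8×(303−258) = 6250 J.
Q = ΔU = 6250 J.
Net over both steps: W = 10900 J, Q = 17200 J, ΔU = 6250 J.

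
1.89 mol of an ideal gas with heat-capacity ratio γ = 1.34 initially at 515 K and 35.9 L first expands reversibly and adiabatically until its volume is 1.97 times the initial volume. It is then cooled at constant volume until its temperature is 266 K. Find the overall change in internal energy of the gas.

-11500 J

P₁ = nRT₁/V₁ = 1.89×8.314×515/35.9 = 225 kPa.
Step 1 — Adiabatic: TV^(γ−1) = const ⇒ T₂ = 515×(0.508)^0.340 = 409 K; PV^γ = const ⇒ P₂ = 90.9 kPa.
ΔU = nCvΔT = 1.89×24.5×(409−515) = -4900 J.
Q = 0 for an adiabatic process, so W = −ΔU = 4900 J.
State after step 1: P = 90.9 kPa, V = 70.7 L, T = 409 K.
Step 2 — Isochoric: V stays 70.7 L; P/T = const ⇒ T₂ = 266 K, P₂ = 59.1 kPa.
W = 0 (no volume change).
ΔU = nCvΔT = 1.89×24.5×(266−409) = -6610 J.
Q = ΔU = -6610 J.
Net over both steps: W = 4900 J, Q = -6610 J, ΔU = -11500 J.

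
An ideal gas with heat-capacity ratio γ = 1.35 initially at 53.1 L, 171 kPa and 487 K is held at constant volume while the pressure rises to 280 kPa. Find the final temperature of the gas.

Isochoric: V stays 53.1 L; P/T = const ⇒ T₂ = 797 K, P₂ = 280 kPa.

797 K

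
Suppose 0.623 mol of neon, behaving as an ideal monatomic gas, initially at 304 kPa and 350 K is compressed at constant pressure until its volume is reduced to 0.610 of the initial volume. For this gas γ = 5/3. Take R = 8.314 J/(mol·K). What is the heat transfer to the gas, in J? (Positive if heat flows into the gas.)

V₁ = nRT₁/P₁ = 0.623×8.314×350/304 = 5.96 L.
Isobaric: P stays 304 kPa; V/T = const ⇒ T₂ = 214 K, V₂ = 3.64 L.
W = PΔV = 304×(3.64−5.96) kPa·L = -707 J.
ΔU = nCvΔT = 0.623×12.5×(214−350) = -1060 J.
Q = ΔU + W = nCpΔT = -1770 J.

-1770 J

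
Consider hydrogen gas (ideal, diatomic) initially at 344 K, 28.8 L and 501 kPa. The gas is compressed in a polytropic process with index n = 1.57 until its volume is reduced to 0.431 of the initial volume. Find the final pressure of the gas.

Polytropic n=1.57: T₂ = T₁(V₁/V₂)^(n−1) = 344×(2.32)^0.57 = 556 K; P₂ = P₁(V₁/V₂)^n = 1880 kPa.

1880 kPa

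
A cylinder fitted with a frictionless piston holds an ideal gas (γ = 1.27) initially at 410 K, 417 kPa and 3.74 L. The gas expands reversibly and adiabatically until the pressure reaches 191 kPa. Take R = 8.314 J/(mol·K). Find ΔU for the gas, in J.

n = P₁V₁/(RT₁) = 417×3.74/(8.314×410) = 0.458 mol.
Adiabatic: T₂/T₁ = (P₂/P₁)^((γ−1)/γ) ⇒ T₂ = 410×(0.458)^0.213 = 347 K; V₂ = 6.92 L.
For an ideal gas ΔU = nCvΔT with Cv = R/(γ−1) = 30.8 J/(mol·K).
ΔU = 0.458×30.8×(347−410) = -883 J.

-883 J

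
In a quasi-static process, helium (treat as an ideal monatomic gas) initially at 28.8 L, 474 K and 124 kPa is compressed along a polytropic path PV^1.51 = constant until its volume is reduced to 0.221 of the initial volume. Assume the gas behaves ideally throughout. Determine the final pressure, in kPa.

1210 kPa

Polytropic n=1.51: T₂ = T₁(V₁/V₂)^(n−1) = 474×(4.52)^0.51 = 1020 K; P₂ = P₁(V₁/V₂)^n = 1210 kPa.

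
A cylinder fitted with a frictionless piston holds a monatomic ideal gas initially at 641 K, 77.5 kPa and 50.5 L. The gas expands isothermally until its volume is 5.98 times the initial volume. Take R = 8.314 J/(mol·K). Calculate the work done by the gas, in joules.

n = P₁V₁/(RT₁) = 77.5×50.5/(8.314×641) = 0.734 mol.
Isothermal: T stays 641 K; PV = const ⇒ V₂ = 302 L, P₂ = 13.0 kPa.
W = nRT ln(V₂/V₁) = 0.734×8.314×641×ln(5.98) = 7000 J.

7000 J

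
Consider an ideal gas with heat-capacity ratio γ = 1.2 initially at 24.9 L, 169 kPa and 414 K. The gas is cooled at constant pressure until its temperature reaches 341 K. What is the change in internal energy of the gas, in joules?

-3710 J

n = P₁V₁/(RT₁) = 169×24.9/(8.314×414) = 1.22 mol.
Isobaric: P stays 169 kPa; V/T = const ⇒ T₂ = 341 K, V₂ = 20.5 L.
For an ideal gas ΔU = nCvΔT with Cv = R/(γ−1) = 41.6 J/(mol·K).
ΔU = 1.22×41.6×(341−414) = -3710 J.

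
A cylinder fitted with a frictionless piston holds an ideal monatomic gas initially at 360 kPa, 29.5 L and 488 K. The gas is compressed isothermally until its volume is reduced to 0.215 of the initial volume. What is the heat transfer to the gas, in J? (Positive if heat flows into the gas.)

n = P₁V₁/(RT₁) = 360×29.5/(8.314×488) = 2.62 mol.
Isothermal: T stays 488 K; PV = const ⇒ V₂ = 6.34 L, P₂ = 1670 kPa.
ΔU = 0 (ideal gas, T constant).
W = nRT ln(V₂/V₁) = 2.62×8.314×488×ln(0.215) = -16300 J.
Q = ΔU + W = -16300 J.

-16300 J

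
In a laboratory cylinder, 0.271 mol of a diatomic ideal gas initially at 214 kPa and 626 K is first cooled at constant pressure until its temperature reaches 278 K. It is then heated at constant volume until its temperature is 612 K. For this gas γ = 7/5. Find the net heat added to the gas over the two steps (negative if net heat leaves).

-863 J

V₁ = nRT₁/P₁ = 0.271×8.314×626/214 = 6.59 L.
Step 1 — Isobaric: P stays 214 kPa; V/T = const ⇒ T₂ = 278 K, V₂ = 2.93 L.
W = PΔV = 214×(2.93−6.59) kPa·L = -784 J.
ΔU = nCvΔT = 0.271×20.8×(278−626) = -1960 J.
Q = ΔU + W = nCpΔT = -2740 J.
State after step 1: P = 214 kPa, V = 2.93 L, T = 278 K.
Step 2 — Isochoric: V stays 2.93 L; P/T = const ⇒ T₂ = 612 K, P₂ = 471 kPa.
W = 0 (no volume change).
ΔU = nCvΔT = 0.271×20.8×(612−278) = 1880 J.
Q = ΔU = 1880 J.
Net over both steps: W = -784 J, Q = -863 J, ΔU = -78.9 J.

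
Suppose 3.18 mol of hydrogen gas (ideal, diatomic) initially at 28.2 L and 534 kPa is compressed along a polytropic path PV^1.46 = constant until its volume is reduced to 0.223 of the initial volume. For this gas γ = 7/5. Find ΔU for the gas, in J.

37400 J

T₁ = P₁V₁/(nR) = 534×28.2/(3.18×8.314) = 570 K.
Polytropic n=1.46: T₂ = T₁(V₁/V₂)^(n−1) = 570×(4.48)^0.46 = 1140 K; P₂ = P₁(V₁/V₂)^n = 4780 kPa.
For an ideal gas ΔU = nCvΔT with Cv = (5/2)R = 20.8 J/(mol·K).
ΔU = 3.18×20.8×(1140−570) = 37400 J.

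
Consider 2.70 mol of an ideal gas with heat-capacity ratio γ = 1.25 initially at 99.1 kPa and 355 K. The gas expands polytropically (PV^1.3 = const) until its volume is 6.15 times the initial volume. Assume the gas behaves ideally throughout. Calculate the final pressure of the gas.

9.34 kPa

V₁ = nRT₁/P₁ = 2.70×8.314×355/99.1 = 80.4 L.
Polytropic n=1.3: T₂ = T₁(V₁/V₂)^(n−1) = 355×(0.163)^0.30 = 206 K; P₂ = P₁(V₁/V₂)^n = 9.34 kPa.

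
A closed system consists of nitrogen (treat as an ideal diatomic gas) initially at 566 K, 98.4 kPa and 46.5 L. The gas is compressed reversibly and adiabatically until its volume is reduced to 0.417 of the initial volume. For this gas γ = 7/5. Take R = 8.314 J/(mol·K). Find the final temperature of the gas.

803 K

Adiabatic: TV^(γ−1) = const ⇒ T₂ = 566×(2.40)^0.400 = 803 K; PV^γ = const ⇒ P₂ = 335 kPa.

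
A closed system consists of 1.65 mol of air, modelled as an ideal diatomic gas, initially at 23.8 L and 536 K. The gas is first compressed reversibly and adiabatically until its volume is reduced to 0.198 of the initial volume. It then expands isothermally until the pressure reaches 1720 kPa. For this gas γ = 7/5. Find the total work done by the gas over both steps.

P₁ = nRT₁/V₁ = 1.65×8.314×536/23.8 = 309 kPa.
Step 1 — Adiabatic: TV^(γ−1) = const ⇒ T₂ = 536×(5.05)^0.400 = 1020 K; PV^γ = const ⇒ P₂ = 2980 kPa.
ΔU = nCvΔT = 1.65×20.8×(1020−536) = 16800 J.
Q = 0 for an adiabatic process, so W = −ΔU = -16800 J.
State after step 1: P = 2980 kPa, V = 4.71 L, T = 1020 K.
Step 2 — Isothermal: T stays 1020 K; PV = const ⇒ V₂ = 8.17 L, P₂ = 1720 kPa.
ΔU = 0 (ideal gas, T constant).
W = nRT ln(V₂/V₁) = 1.65×8.314×1020×ln(1.73) = 7730 J.
Q = ΔU + W = 7730 J.
Net over both steps: W = -9020 J, Q = 7730 J, ΔU = 16800 J.

-9020 J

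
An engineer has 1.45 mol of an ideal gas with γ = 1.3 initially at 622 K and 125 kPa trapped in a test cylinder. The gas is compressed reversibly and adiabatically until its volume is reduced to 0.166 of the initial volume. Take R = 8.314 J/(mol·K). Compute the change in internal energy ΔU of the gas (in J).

17800 J

V₁ = nRT₁/P₁ = 1.45×8.314×622/125 = 60.0 L.
Adiabatic: TV^(γ−1) = const ⇒ T₂ = 622×(6.02)^0.300 = 1070 K; PV^γ = const ⇒ P₂ = 1290 kPa.
For an ideal gas ΔU = nCvΔT with Cv = R/(γ−1) = 27.7 J/(mol·K).
ΔU = 1.45×27.7×(1070−622) = 17800 J.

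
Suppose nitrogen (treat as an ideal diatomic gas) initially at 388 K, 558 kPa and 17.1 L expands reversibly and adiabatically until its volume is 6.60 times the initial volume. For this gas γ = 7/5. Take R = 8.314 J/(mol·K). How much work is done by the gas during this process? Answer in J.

n = P₁V₁/(RT₁) = 558×17.1/(8.314×388) = 2.96 mol.
Adiabatic: TV^(γ−1) = const ⇒ T₂ = 388×(0.152)^0.400 = 182 K; PV^γ = const ⇒ P₂ = 39.7 kPa.
ΔU = nCvΔT = 2.96×20.8×(182−388) = -12600 J.
Q = 0 for an adiabatic process, so W = −ΔU = 12600 J.

12600 J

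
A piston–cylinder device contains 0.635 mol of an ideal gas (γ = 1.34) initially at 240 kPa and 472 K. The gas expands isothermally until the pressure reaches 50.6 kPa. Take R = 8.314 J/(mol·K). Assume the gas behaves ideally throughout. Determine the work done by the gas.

3880 J

V₁ = nRT₁/P₁ = 0.635×8.314×472/240 = 10.4 L.
Isothermal: T stays 472 K; PV = const ⇒ V₂ = 49.2 L, P₂ = 50.6 kPa.
W = nRT ln(V₂/V₁) = 0.635×8.314×472×ln(4.74) = 3880 J.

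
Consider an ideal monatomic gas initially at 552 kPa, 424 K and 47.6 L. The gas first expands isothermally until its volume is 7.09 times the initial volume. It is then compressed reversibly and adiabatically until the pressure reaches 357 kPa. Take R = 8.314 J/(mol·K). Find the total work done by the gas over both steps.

18400 J

n = P₁V₁/(RT₁) = 552×47.6/(8.314×424) = 7.45 mol.
Step 1 — Isothermal: T stays 424 K; PV = const ⇒ V₂ = 337 L, P₂ = 77.9 kPa.
ΔU = 0 (ideal gas, T constant).
W = nRT ln(V₂/V₁) = 7.45×8.314×424×ln(7.09) = 51500 J.
Q = ΔU + W = 51500 J.
State after step 1: P = 77.9 kPa, V = 337 L, T = 424 K.
Step 2 — Adiabatic: T₂/T₁ = (P₂/P₁)^((γ−1)/γ) ⇒ T₂ = 424×(4.59)^0.400 = 780 K; V₂ = 135 L.
ΔU = nCvΔT = 7.45×12.5×(780−424) = 33100 J.
Q = 0 for an adiabatic process, so W = −ΔU = -33100 J.
Net over both steps: W = 18400 J, Q = 51500 J, ΔU = 33100 J.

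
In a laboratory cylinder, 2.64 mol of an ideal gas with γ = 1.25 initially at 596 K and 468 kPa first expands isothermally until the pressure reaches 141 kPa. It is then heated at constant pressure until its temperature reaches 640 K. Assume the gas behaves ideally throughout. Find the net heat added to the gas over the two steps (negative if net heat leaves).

20500 J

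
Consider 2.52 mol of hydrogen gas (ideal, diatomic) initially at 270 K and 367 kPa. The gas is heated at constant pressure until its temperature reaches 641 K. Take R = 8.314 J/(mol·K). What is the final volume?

36.6 L

V₁ = nRT₁/P₁ = 2.52×8.314×270/367 = 15.4 L.
Isobaric: P stays 367 kPa; V/T = const ⇒ T₂ = 641 K, V₂ = 36.6 L.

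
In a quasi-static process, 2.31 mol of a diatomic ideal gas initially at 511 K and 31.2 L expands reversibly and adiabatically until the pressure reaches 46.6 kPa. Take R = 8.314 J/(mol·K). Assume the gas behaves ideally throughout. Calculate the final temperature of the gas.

296 K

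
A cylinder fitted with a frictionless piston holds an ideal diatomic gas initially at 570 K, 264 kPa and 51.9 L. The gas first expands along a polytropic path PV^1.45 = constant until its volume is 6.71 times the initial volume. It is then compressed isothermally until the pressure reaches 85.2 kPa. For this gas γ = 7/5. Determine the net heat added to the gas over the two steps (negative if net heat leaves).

-11700 J

n = P₁V₁/(RT₁) = 264×51.9/(8.314×570) = 2.89 mol.
Step 1 — Polytropic n=1.45: T₂ = T₁(V₁/V₂)^(n−1) = 570×(0.149)^0.45 = 242 K; P₂ = P₁(V₁/V₂)^n = 16.7 kPa.
W = (P₁V₁−P₂V₂)/(n−1) = (264×51.9−16.7×348)/0.45 = 17500 J.
ΔU = nCvΔT = 2.89×20.8×(242−570) = -19700 J.
Q = ΔU + W = -2190 J.
State after step 1: P = 16.7 kPa, V = 348 L, T = 242 K.
Step 2 — Isothermal: T stays 242 K; PV = const ⇒ V₂ = 68.3 L, P₂ = 85.2 kPa.
ΔU = 0 (ideal gas, T constant).
W = nRT ln(V₂/V₁) = 2.89×8.314×242×ln(0.196) = -9480 J.
Q = ΔU + W = -9480 J.
Net over both steps: W = 8040 J, Q = -11700 J, ΔU = -19700 J.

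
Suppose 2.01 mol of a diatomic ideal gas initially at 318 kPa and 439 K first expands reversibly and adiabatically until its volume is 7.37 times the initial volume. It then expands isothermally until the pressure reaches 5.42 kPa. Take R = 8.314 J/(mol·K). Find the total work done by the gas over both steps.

14300 J

V₁ = nRT₁/P₁ = 2.01×8.314×439/318 = 23.1 L.
Step 1 — Adiabatic: TV^(γ−1) = const ⇒ T₂ = 439×(0.136)^0.400 = 197 K; PV^γ = const ⇒ P₂ = 19.4 kPa.
ΔU = nCvΔT = 2.01×20.8×(197−439) = -10100 J.
Q = 0 for an adiabatic process, so W = −ΔU = 10100 J.
State after step 1: P = 19.4 kPa, V = 170 L, T = 197 K.
Step 2 — Isothermal: T stays 197 K; PV = const ⇒ V₂ = 609 L, P₂ = 5.42 kPa.
ΔU = 0 (ideal gas, T constant).
W = nRT ln(V₂/V₁) = 2.01×8.314×197×ln(3.58) = 4210 J.
Q = ΔU + W = 4210 J.
Net over both steps: W = 14300 J, Q = 4210 J, ΔU = -10100 J.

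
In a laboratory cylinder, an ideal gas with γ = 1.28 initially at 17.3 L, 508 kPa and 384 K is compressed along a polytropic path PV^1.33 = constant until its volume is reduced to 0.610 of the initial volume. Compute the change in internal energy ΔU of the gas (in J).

5560 J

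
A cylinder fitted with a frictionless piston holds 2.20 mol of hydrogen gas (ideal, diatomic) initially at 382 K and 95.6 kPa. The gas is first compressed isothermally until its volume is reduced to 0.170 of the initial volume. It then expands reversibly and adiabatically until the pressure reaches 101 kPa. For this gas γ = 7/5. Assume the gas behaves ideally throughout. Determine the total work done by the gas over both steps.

-5610 J

V₁ = nRT₁/P₁ = 2.20×8.314×382/95.6 = 73.1 L.
Step 1 — Isothermal: T stays 382 K; PV = const ⇒ V₂ = 12.4 L, P₂ = 562 kPa.
ΔU = 0 (ideal gas, T constant).
W = nRT ln(V₂/V₁) = 2.20×8.314×382×ln(0.170) = -12400 J.
Q = ΔU + W = -12400 J.
State after step 1: P = 562 kPa, V = 12.4 L, T = 382 K.
Step 2 — Adiabatic: T₂/T₁ = (P₂/P₁)^((γ−1)/γ) ⇒ T₂ = 382×(0.180)^0.286 = 234 K; V₂ = 42.4 L.
ΔU = nCvΔT = 2.20×20.8×(234−382) = -6770 J.
Q = 0 for an adiabatic process, so W = −ΔU = 6770 J.
Net over both steps: W = -5610 J, Q = -12400 J, ΔU = -6770 J.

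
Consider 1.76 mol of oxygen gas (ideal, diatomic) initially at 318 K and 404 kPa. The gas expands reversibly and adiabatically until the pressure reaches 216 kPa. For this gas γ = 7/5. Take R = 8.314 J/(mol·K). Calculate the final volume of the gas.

18.0 L

V₁ = nRT₁/P₁ = 1.76×8.314×318/404 = 11.5 L.
Adiabatic: T₂/T₁ = (P₂/P₁)^((γ−1)/γ) ⇒ T₂ = 318×(0.535)^0.286 = 266 K; V₂ = 18.0 L.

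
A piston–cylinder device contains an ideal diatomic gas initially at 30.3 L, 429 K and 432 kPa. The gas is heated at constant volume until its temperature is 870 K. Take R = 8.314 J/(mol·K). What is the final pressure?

Isochoric: V stays 30.3 L; P/T = const ⇒ T₂ = 870 K, P₂ = 876 kPa.

876 kPa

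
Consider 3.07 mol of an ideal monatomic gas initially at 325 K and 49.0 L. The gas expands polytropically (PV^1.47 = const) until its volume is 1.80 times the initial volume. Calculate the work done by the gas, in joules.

P₁ = nRT₁/V₁ = 3.07×8.314×325/49.0 = 169 kPa.
Polytropic n=1.47: T₂ = T₁(V₁/V₂)^(n−1) = 325×(0.556)^0.47 = 247 K; P₂ = P₁(V₁/V₂)^n = 71.3 kPa.
W = (P₁V₁−P₂V₂)/(n−1) = (169×49.0−71.3×88.2)/0.47 = 4260 J.

4260 J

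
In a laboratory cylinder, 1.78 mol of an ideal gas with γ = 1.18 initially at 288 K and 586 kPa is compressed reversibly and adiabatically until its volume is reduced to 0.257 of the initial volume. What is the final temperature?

V₁ = nRT₁/P₁ = 1.78×8.314×288/586 = 7.27 L.
Adiabatic: TV^(γ−1) = const ⇒ T₂ = 288×(3.89)^0.180 = 368 K; PV^γ = const ⇒ P₂ = 2910 kPa.

368 K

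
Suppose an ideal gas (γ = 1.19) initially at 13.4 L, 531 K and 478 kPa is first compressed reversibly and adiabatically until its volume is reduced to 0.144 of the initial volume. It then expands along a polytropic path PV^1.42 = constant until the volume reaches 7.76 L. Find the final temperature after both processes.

428 K

n = P₁V₁/(RT₁) = 478×13.4/(8.314×531) = 1.45 mol.
Step 1 — Adiabatic: TV^(γ−1) = const ⇒ T₂ = 531×(6.94)^0.190 = 767 K; PV^γ = const ⇒ P₂ = 4800 kPa.
ΔU = nCvΔT = 1.45×43.8×(767−531) = 15000 J.
Q = 0 for an adiabatic process, so W = −ΔU = -15000 J.
State after step 1: P = 4800 kPa, V = 1.93 L, T = 767 K.
Step 2 — Polytropic n=1.42: T₂ = T₁(V₁/V₂)^(n−1) = 767×(0.249)^0.42 = 428 K; P₂ = P₁(V₁/V₂)^n = 665 kPa.
W = (P₁V₁−P₂V₂)/(n−1) = (4800×1.93−665×7.76)/0.42 = 9750 J.
ΔU = nCvΔT = 1.45×43.8×(428−767) = -21600 J.
Q = ΔU + W = -11800 J.
Net over both steps: W = -5250 J, Q = -11800 J, ΔU = -6560 J.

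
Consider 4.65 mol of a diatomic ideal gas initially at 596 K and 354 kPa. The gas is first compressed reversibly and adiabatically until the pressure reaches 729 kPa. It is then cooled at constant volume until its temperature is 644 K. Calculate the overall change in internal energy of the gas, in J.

4640 J

V₁ = nRT₁/P₁ = 4.65×8.314×596/354 = 65.1 L.
Step 1 — Adiabatic: T₂/T₁ = (P₂/P₁)^((γ−1)/γ) ⇒ T₂ = 596×(2.06)^0.286 = 733 K; V₂ = 38.9 L.
ΔU = nCvΔT = 4.65×20.8×(733−596) = 13200 J.
Q = 0 for an adiabatic process, so W = −ΔU = -13200 J.
State after step 1: P = 729 kPa, V = 38.9 L, T = 733 K.
Step 2 — Isochoric: V stays 38.9 L; P/T = const ⇒ T₂ = 644 K, P₂ = 641 kPa.
W = 0 (no volume change).
ΔU = nCvΔT = 4.65×20.8×(644−733) = -8570 J.
Q = ΔU = -8570 J.
Net over both steps: W = -13200 J, Q = -8570 J, ΔU = 4640 J.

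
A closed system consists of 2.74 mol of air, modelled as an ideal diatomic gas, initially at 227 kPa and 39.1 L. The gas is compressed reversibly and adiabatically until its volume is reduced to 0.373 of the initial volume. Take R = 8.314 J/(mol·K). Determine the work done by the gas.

T₁ = P₁V₁/(nR) = 227×39.1/(2.74×8.314) = 390 K.
Adiabatic: TV^(γ−1) = const ⇒ T₂ = 390×(2.68)^0.400 = 578 K; PV^γ = const ⇒ P₂ = 903 kPa.
ΔU = nCvΔT = 2.74×20.8×(578−390) = 10700 J.
Q = 0 for an adiabatic process, so W = −ΔU = -10700 J.

-10700 J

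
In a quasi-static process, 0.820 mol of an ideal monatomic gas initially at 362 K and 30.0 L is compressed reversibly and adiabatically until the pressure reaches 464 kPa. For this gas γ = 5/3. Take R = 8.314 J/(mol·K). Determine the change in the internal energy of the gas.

P₁ = nRT₁/V₁ = 0.820×8.314×362/30.0 = 82.3 kPa.
Adiabatic: T₂/T₁ = (P₂/P₁)^((γ−1)/γ) ⇒ T₂ = 362×(5.64)^0.400 = 723 K; V₂ = 10.6 L.
For an ideal gas ΔU = nCvΔT with Cv = (3/2)R = 12.5 J/(mol·K).
ΔU = 0.820×12.5×(723−362) = 3690 J.

3690 J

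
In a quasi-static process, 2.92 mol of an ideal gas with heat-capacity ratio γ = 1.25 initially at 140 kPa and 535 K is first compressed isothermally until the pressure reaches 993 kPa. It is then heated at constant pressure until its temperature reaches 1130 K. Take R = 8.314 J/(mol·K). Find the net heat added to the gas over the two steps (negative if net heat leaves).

V₁ = nRT₁/P₁ = 2.92×8.314×535/140 = 92.8 L.
Step 1 — Isothermal: T stays 535 K; PV = const ⇒ V₂ = 13.1 L, P₂ = 993 kPa.
ΔU = 0 (ideal gas, T constant).
W = nRT ln(V₂/V₁) = 2.92×8.314×535×ln(0.141) = -25400 J.
Q = ΔU + W = -25400 J.
State after step 1: P = 993 kPa, V = 13.1 L, T = 535 K.
Step 2 — Isobaric: P stays 993 kPa; V/T = const ⇒ T₂ = 1130 K, V₂ = 27.6 L.
W = PΔV = 993×(27.6−13.1) kPa·L = 14400 J.
ΔU = nCvΔT = 2.92×33.3×(1130−535) = 57800 J.
Q = ΔU + W = nCpΔT = 72200 J.
Net over both steps: W = -11000 J, Q = 46800 J, ΔU = 57800 J.

46800 J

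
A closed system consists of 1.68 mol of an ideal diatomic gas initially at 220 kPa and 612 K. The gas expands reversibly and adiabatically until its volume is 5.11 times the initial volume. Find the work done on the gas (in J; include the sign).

V₁ = nRT₁/P₁ = 1.68×8.314×612/220 = 38.9 L.
Adiabatic: TV^(γ−1) = const ⇒ T₂ = 612×(0.196)^0.400 = 319 K; PV^γ = const ⇒ P₂ = 22.4 kPa.
ΔU = nCvΔT = 1.68×20.8×(319−612) = -10200 J.
Q = 0 for an adiabatic process, so W = −ΔU = 10200 J.
Work done on the gas = −W_by = -10200 J.

-10200 J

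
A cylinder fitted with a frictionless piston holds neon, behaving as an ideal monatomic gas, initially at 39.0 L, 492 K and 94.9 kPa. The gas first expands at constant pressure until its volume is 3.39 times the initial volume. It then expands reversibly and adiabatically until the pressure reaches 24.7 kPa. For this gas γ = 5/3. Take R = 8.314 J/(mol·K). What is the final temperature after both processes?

974 K

n = P₁V₁/(RT₁) = 94.9×39.0/(8.314×492) = 0.905 mol.
Step 1 — Isobaric: P stays 94.9 kPa; V/T = const ⇒ T₂ = 1670 K, V₂ = 132 L.
W = PΔV = 94.9×(132−39.0) kPa·L = 8850 J.
ΔU = nCvΔT = 0.905×12.5×(1670−492) = 13300 J.
Q = ΔU + W = nCpΔT = 22100 J.
State after step 1: P = 94.9 kPa, V = 132 L, T = 1670 K.
Step 2 — Adiabatic: T₂/T₁ = (P₂/P₁)^((γ−1)/γ) ⇒ T₂ = 1670×(0.260)^0.400 = 974 K; V₂ = 296 L.
ΔU = nCvΔT = 0.905×12.5×(974−1670) = -7840 J.
Q = 0 for an adiabatic process, so W = −ΔU = 7840 J.
Net over both steps: W = 16700 J, Q = 22100 J, ΔU = 5430 J.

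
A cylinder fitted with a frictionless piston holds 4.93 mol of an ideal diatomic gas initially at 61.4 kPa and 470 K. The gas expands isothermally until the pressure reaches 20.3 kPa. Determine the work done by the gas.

V₁ = nRT₁/P₁ = 4.93×8.314×470/61.4 = 314 L.
Isothermal: T stays 470 K; PV = const ⇒ V₂ = 949 L, P₂ = 20.3 kPa.
W = nRT ln(V₂/V₁) = 4.93×8.314×470×ln(3.02) = 21300 J.

21300 J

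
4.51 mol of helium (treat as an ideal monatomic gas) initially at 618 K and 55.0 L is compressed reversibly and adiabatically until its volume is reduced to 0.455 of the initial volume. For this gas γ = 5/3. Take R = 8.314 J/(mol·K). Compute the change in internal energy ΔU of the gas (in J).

P₁ = nRT₁/V₁ = 4.51×8.314×618/55.0 = 421 kPa.
Adiabatic: TV^(γ−1) = const ⇒ T₂ = 618×(2.20)^0.667 = 1040 K; PV^γ = const ⇒ P₂ = 1570 kPa.
For an ideal gas ΔU = nCvΔT with Cv = (3/2)R = 12.5 J/(mol·K).
ΔU = 4.51×12.5×(1040−618) = 24000 J.

24000 J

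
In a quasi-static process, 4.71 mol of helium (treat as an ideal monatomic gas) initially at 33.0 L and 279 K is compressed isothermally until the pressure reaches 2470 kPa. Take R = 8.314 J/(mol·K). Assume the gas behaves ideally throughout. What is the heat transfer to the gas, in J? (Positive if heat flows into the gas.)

P₁ = nRT₁/V₁ = 4.71×8.314×279/33.0 = 331 kPa.
Isothermal: T stays 279 K; PV = const ⇒ V₂ = 4.42 L, P₂ = 2470 kPa.
ΔU = 0 (ideal gas, T constant).
W = nRT ln(V₂/V₁) = 4.71×8.314×279×ln(0.134) = -22000 J.
Q = ΔU + W = -22000 J.

-22000 J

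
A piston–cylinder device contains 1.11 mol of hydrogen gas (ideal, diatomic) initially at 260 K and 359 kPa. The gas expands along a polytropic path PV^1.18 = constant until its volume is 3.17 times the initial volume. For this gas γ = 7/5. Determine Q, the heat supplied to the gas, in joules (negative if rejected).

1370 J

V₁ = nRT₁/P₁ = 1.11×8.314×260/359 = 6.68 L.
Polytropic n=1.18: T₂ = T₁(V₁/V₂)^(n−1) = 260×(0.315)^0.18 = 211 K; P₂ = P₁(V₁/V₂)^n = 92.0 kPa.
W = (P₁V₁−P₂V₂)/(n−1) = (359×6.68−92.0×21.2)/0.18 = 2500 J.
ΔU = nCvΔT = 1.11×20.8×(211−260) = -1120 J.
Q = ΔU + W = 1370 J.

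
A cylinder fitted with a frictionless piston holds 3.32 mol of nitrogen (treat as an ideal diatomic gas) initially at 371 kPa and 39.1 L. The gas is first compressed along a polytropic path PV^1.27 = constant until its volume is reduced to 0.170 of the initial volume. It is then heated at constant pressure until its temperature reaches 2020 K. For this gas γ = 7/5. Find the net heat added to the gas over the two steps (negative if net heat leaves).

T₁ = P₁V₁/(nR) = 371×39.1/(3.32×8.314) = 526 K.
Step 1 — Polytropic n=1.27: T₂ = T₁(V₁/V₂)^(n−1) = 526×(5.88)^0.27 = 848 K; P₂ = P₁(V₁/V₂)^n = 3520 kPa.
W = (P₁V₁−P₂V₂)/(n−1) = (371×39.1−3520×6.65)/0.27 = -33000 J.
ΔU = nCvΔT = 3.32×20.8×(848−526) = 22300 J.
Q = ΔU + W = -10700 J.
State after step 1: P = 3520 kPa, V = 6.65 L, T = 848 K.
Step 2 — Isobaric: P stays 3520 kPa; V/T = const ⇒ T₂ = 2020 K, V₂ = 15.8 L.
W = PΔV = 3520×(15.8−6.65) kPa·L = 32400 J.
ΔU = nCvΔT = 3.32×20.8×(2020−848) = 80900 J.
Q = ΔU + W = nCpΔT = 113000 J.
Net over both steps: W = -612 J, Q = 103000 J, ΔU = 103000 J.

103000 J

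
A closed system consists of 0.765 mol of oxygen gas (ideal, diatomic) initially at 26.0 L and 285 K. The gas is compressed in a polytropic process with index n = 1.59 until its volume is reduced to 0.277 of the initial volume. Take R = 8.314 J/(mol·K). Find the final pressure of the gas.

537 kPa

P₁ = nRT₁/V₁ = 0.765×8.314×285/26.0 = 69.7 kPa.
Polytropic n=1.59: T₂ = T₁(V₁/V₂)^(n−1) = 285×(3.61)^0.59 = 608 K; P₂ = P₁(V₁/V₂)^n = 537 kPa.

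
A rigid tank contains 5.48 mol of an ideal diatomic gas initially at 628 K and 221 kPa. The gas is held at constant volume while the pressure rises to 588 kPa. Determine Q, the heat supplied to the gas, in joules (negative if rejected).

V₁ = nRT₁/P₁ = 5.48×8.314×628/221 = 129 L.
Isochoric: V stays 129 L; P/T = const ⇒ T₂ = 1670 K, P₂ = 588 kPa.
W = 0 (no volume change).
ΔU = nCvΔT = 5.48×20.8×(1670−628) = 119000 J.
Q = ΔU = 119000 J.

119000 J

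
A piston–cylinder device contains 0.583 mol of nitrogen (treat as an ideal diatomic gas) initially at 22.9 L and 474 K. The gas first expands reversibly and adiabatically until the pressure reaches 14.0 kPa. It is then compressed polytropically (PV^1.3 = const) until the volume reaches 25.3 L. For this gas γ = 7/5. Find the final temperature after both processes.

400 K

P₁ = nRT₁/V₁ = 0.583×8.314×474/22.9 = 100 kPa.
Step 1 — Adiabatic: T₂/T₁ = (P₂/P₁)^((γ−1)/γ) ⇒ T₂ = 474×(0.140)^0.286 = 270 K; V₂ = 93.5 L.
ΔU = nCvΔT = 0.583×20.8×(270−474) = -2470 J.
Q = 0 for an adiabatic process, so W = −ΔU = 2470 J.
State after step 1: P = 14.0 kPa, V = 93.5 L, T = 270 K.
Step 2 — Polytropic n=1.3: T₂ = T₁(V₁/V₂)^(n−1) = 270×(3.70)^0.30 = 400 K; P₂ = P₁(V₁/V₂)^n = 76.6 kPa.
W = (P₁V₁−P₂V₂)/(n−1) = (14.0×93.5−76.6×25.3)/0.30 = -2090 J.
ΔU = nCvΔT = 0.583×20.8×(400−270) = 1570 J.
Q = ΔU + W = -524 J.
Net over both steps: W = 377 J, Q = -524 J, ΔU = -901 J.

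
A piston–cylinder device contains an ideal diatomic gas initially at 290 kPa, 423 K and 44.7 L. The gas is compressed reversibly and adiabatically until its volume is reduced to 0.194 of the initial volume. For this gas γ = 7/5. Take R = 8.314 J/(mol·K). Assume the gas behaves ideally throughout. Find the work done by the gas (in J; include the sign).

n = P₁V₁/(RT₁) = 290×44.7/(8.314×423) = 3.69 mol.
Adiabatic: TV^(γ−1) = const ⇒ T₂ = 423×(5.15)^0.400 = 815 K; PV^γ = const ⇒ P₂ = 2880 kPa.
ΔU = nCvΔT = 3.69×20.8×(815−423) = 30000 J.
Q = 0 for an adiabatic process, so W = −ΔU = -30000 J.

-30000 J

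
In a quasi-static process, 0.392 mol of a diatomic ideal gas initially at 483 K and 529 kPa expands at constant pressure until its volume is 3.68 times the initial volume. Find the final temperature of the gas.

V₁ = nRT₁/P₁ = 0.392×8.314×483/529 = 2.98 L.
Isobaric: P stays 529 kPa; V/T = const ⇒ T₂ = 1780 K, V₂ = 11.0 L.

1780 K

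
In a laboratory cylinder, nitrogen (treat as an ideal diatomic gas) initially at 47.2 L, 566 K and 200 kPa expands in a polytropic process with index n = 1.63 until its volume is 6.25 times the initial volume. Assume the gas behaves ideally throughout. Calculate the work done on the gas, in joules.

n = P₁V₁/(RT₁) = 200×47.2/(8.314×566) = 2.01 mol.
Polytropic n=1.63: T₂ = T₁(V₁/V₂)^(n−1) = 566×(0.160)^0.63 = 178 K; P₂ = P₁(V₁/V₂)^n = 10.1 kPa.
W = (P₁V₁−P₂V₂)/(n−1) = (200×47.2−10.1×295)/0.63 = 10300 J.
Work done on the gas = −W_by = -10300 J.

-10300 J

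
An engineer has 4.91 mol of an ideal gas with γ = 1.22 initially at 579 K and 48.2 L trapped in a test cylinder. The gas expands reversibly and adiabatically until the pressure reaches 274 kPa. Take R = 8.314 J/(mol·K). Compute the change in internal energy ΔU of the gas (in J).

-10700 J

P₁ = nRT₁/V₁ = 4.91×8.314×579/48.2 = 490 kPa.
Adiabatic: T₂/T₁ = (P₂/P₁)^((γ−1)/γ) ⇒ T₂ = 579×(0.559)^0.180 = 521 K; V₂ = 77.7 L.
For an ideal gas ΔU = nCvΔT with Cv = R/(γ−1) = 37.8 J/(mol·K).
ΔU = 4.91×37.8×(521−579) = -10700 J.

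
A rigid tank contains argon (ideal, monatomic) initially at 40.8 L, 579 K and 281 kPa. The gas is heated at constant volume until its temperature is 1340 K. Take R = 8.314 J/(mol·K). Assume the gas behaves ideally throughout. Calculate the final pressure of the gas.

650 kPa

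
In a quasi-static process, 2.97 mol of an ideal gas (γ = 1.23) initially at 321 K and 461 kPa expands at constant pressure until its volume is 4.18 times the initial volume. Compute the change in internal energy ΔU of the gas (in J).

V₁ = nRT₁/P₁ = 2.97×8.314×321/461 = 17.2 L.
Isobaric: P stays 461 kPa; V/T = const ⇒ T₂ = 1340 K, V₂ = 71.9 L.
For an ideal gas ΔU = nCvΔT with Cv = R/(γ−1) = 36.1 J/(mol·K).
ΔU = 2.97×36.1×(1340−321) = 110000 J.

110000 J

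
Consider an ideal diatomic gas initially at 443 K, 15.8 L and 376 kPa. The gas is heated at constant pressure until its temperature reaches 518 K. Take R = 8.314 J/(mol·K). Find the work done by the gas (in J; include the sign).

1010 J

n = P₁V₁/(RT₁) = 376×15.8/(8.314×443) = 1.61 mol.
Isobaric: P stays 376 kPa; V/T = const ⇒ T₂ = 518 K, V₂ = 18.5 L.
W = PΔV = 376×(18.5−15.8) kPa·L = 1010 J.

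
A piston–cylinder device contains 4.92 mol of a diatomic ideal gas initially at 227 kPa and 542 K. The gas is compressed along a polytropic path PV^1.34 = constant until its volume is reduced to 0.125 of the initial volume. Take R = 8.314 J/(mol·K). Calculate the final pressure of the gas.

3680 kPa

V₁ = nRT₁/P₁ = 4.92×8.314×542/227 = 97.7 L.
Polytropic n=1.34: T₂ = T₁(V₁/V₂)^(n−1) = 542×(8.00)^0.34 = 1100 K; P₂ = P₁(V₁/V₂)^n = 3680 kPa.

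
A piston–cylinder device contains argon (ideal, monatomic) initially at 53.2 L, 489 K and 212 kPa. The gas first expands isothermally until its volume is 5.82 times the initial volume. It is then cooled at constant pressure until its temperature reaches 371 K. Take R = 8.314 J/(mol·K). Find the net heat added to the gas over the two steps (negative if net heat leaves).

n = P₁V₁/(RT₁) = 212×53.2/(8.314×489) = 2.77 mol.
Step 1 — Isothermal: T stays 489 K; PV = const ⇒ V₂ = 310 L, P₂ = 36.4 kPa.
ΔU = 0 (ideal gas, T constant).
W = nRT ln(V₂/V₁) = 2.77×8.314×489×ln(5.82) = 19900 J.
Q = ΔU + W = 19900 J.
State after step 1: P = 36.4 kPa, V = 310 L, T = 489 K.
Step 2 — Isobaric: P stays 36.4 kPa; V/T = const ⇒ T₂ = 371 K, V₂ = 235 L.
W = PΔV = 36.4×(235−310) kPa·L = -2720 J.
ΔU = nCvΔT = 2.77×12.5×(371−489) = -4080 J.
Q = ΔU + W = nCpΔT = -6800 J.
Net over both steps: W = 17100 J, Q = 13100 J, ΔU = -4080 J.

13100 J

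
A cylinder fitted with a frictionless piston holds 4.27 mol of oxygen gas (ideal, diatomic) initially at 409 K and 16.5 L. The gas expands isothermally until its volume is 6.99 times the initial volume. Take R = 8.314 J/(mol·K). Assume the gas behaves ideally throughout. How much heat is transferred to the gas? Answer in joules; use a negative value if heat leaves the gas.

P₁ = nRT₁/V₁ = 4.27×8.314×409/16.5 = 880 kPa.
Isothermal: T stays 409 K; PV = const ⇒ V₂ = 115 L, P₂ = 126 kPa.
ΔU = 0 (ideal gas, T constant).
W = nRT ln(V₂/V₁) = 4.27×8.314×409×ln(6.99) = 28200 J.
Q = ΔU + W = 28200 J.

28200 J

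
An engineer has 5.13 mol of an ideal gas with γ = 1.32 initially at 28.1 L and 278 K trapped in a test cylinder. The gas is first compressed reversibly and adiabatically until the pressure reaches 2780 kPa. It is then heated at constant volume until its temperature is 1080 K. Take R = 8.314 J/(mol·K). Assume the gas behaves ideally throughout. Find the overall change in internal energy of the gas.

P₁ = nRT₁/V₁ = 5.13×8.314×278/28.1 = 422 kPa.
Step 1 — Adiabatic: T₂/T₁ = (P₂/P₁)^((γ−1)/γ) ⇒ T₂ = 278×(6.59)^0.242 = 439 K; V₂ = 6.74 L.
ΔU = nCvΔT = 5.13×26.0×(439−278) = 21500 J.
Q = 0 for an adiabatic process, so W = −ΔU = -21500 J.
State after step 1: P = 2780 kPa, V = 6.74 L, T = 439 K.
Step 2 — Isochoric: V stays 6.74 L; P/T = const ⇒ T₂ = 1080 K, P₂ = 6840 kPa.
W = 0 (no volume change).
ΔU = nCvΔT = 5.13×26.0×(1080−439) = 85400 J.
Q = ΔU = 85400 J.
Net over both steps: W = -21500 J, Q = 85400 J, ΔU = 107000 J.

107000 J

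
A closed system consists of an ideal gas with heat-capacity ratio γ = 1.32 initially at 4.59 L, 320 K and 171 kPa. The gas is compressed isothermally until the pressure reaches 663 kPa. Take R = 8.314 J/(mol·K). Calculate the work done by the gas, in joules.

-1060 J

n = P₁V₁/(RT₁) = 171×4.59/(8.314×320) = 0.295 mol.
Isothermal: T stays 320 K; PV = const ⇒ V₂ = 1.18 L, P₂ = 663 kPa.
W = nRT ln(V₂/V₁) = 0.295×8.314×320×ln(0.258) = -1060 J.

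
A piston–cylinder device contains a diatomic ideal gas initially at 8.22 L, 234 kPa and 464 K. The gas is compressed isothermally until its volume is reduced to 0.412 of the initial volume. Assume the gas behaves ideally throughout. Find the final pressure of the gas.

Isothermal: T stays 464 K; PV = const ⇒ V₂ = 3.39 L, P₂ = 568 kPa.

568 kPa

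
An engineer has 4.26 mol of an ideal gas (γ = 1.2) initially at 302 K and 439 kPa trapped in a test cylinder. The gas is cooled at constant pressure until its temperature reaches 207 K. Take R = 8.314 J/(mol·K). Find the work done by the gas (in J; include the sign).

-3360 J

V₁ = nRT₁/P₁ = 4.26×8.314×302/439 = 24.4 L.
Isobaric: P stays 439 kPa; V/T = const ⇒ T₂ = 207 K, V₂ = 16.7 L.
W = PΔV = 439×(16.7−24.4) kPa·L = -3360 J.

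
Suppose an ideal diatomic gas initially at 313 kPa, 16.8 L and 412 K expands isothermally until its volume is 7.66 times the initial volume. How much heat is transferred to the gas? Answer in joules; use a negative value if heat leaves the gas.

10700 J

n = P₁V₁/(RT₁) = 313×16.8/(8.314×412) = 1.54 mol.
Isothermal: T stays 412 K; PV = const ⇒ V₂ = 129 L, P₂ = 40.9 kPa.
ΔU = 0 (ideal gas, T constant).
W = nRT ln(V₂/V₁) = 1.54×8.314×412×ln(7.66) = 10700 J.
Q = ΔU + W = 10700 J.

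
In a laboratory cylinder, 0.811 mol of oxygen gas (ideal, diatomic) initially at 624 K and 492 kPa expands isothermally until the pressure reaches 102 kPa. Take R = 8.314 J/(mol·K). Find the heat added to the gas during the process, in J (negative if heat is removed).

V₁ = nRT₁/P₁ = 0.811×8.314×624/492 = 8.55 L.
Isothermal: T stays 624 K; PV = const ⇒ V₂ = 41.2 L, P₂ = 102 kPa.
ΔU = 0 (ideal gas, T constant).
W = nRT ln(V₂/V₁) = 0.811×8.314×624×ln(4.82) = 6620 J.
Q = ΔU + W = 6620 J.

6620 J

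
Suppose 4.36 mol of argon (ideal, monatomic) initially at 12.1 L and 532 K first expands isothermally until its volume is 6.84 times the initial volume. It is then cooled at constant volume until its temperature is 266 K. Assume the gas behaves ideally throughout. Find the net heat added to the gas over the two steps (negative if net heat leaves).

22600 J

P₁ = nRT₁/V₁ = 4.36×8.314×532/12.1 = 1590 kPa.
Step 1 — Isothermal: T stays 532 K; PV = const ⇒ V₂ = 82.8 L, P₂ = 233 kPa.
ΔU = 0 (ideal gas, T constant).
W = nRT ln(V₂/V₁) = 4.36×8.314×532×ln(6.84) = 37100 J.
Q = ΔU + W = 37100 J.
State after step 1: P = 233 kPa, V = 82.8 L, T = 532 K.
Step 2 — Isochoric: V stays 82.8 L; P/T = const ⇒ T₂ = 266 K, P₂ = 117 kPa.
W = 0 (no volume change).
ΔU = nCvΔT = 4.36×12.5×(266−532) = -14500 J.
Q = ΔU = -14500 J.
Net over both steps: W = 37100 J, Q = 22600 J, ΔU = -14500 J.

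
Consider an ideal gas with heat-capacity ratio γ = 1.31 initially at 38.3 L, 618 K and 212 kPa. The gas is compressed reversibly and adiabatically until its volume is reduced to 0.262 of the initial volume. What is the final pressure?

Adiabatic: TV^(γ−1) = const ⇒ T₂ = 618×(3.82)^0.310 = 936 K; PV^γ = const ⇒ P₂ = 1230 kPa.

1230 kPa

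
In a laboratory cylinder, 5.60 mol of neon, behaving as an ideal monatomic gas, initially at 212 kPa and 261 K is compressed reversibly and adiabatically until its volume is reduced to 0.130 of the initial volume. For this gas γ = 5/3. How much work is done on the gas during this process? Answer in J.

52800 J

V₁ = nRT₁/P₁ = 5.60×8.314×261/212 = 57.3 L.
Adiabatic: TV^(γ−1) = const ⇒ T₂ = 261×(7.69)^0.667 = 1020 K; PV^γ = const ⇒ P₂ = 6350 kPa.
ΔU = nCvΔT = 5.60×12.5×(1020−261) = 52800 J.
Q = 0 for an adiabatic process, so W = −ΔU = -52800 J.
Work done on the gas = −W_by = 52800 J.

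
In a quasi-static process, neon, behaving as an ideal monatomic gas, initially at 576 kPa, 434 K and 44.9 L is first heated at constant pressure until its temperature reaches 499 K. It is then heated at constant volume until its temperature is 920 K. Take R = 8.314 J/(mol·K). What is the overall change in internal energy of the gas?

43400 J

n = P₁V₁/(RT₁) = 576×44.9/(8.314×434) = 7.17 mol.
Step 1 — Isobaric: P stays 576 kPa; V/T = const ⇒ T₂ = 499 K, V₂ = 51.6 L.
W = PΔV = 576×(51.6−44.9) kPa·L = 3870 J.
ΔU = nCvΔT = 7.17×12.5×(499−434) = 5810 J.
Q = ΔU + W = nCpΔT = 9680 J.
State after step 1: P = 576 kPa, V = 51.6 L, T = 499 K.
Step 2 — Isochoric: V stays 51.6 L; P/T = const ⇒ T₂ = 920 K, P₂ = 1060 kPa.
W = 0 (no volume change).
ΔU = nCvΔT = 7.17×12.5×(920−499) = 37600 J.
Q = ΔU = 37600 J.
Net over both steps: W = 3870 J, Q = 47300 J, ΔU = 43400 J.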